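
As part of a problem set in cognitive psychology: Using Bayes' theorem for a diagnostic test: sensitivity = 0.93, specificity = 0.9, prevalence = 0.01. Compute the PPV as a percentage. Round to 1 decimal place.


PPV = (sens * prev) / (sens * prev + (1-spec) * (1-prev))
Numerator = 0.93 * 0.01 = 0.0093
P(positive and no disease) = (1 - spec) * (1 - prev) = (1 - 0.9) * (1 - 0.01) = 0.099
Denominator = 0.0093 + 0.099 = 0.1083
PPV = 0.0093 / 0.1083 = 0.085873
As percentage = 8.6


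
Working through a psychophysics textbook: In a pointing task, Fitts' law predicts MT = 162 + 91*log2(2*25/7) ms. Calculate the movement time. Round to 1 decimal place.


MT = 162 + 91 * log2(2*25/7)
2D/W = 7.142857
log2(7.142857) = 2.8365
MT = 162 + 91 * 2.8365
= 420.1 ms


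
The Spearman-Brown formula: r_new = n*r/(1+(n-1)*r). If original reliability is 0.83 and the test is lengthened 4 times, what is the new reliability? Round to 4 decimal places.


r_new = n*r / (1 + (n-1)*r)
Numerator = 4 * 0.83 = 3.32
Denominator = 1 + 3 * 0.83 = 3.49
r_new = 3.32 / 3.49
= 0.9513


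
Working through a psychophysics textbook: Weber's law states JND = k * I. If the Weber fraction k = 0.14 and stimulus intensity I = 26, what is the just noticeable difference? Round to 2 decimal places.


JND = k * I
JND = 0.14 * 26
= 3.64


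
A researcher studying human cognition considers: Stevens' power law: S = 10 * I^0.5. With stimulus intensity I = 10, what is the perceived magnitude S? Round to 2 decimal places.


S = 10 * 10^0.5
10^0.5 = 3.1623
S = 10 * 3.1623
= 31.62


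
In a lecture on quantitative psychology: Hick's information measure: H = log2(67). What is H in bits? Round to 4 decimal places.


H = log2(n)
H = log2(67)
= 6.0661


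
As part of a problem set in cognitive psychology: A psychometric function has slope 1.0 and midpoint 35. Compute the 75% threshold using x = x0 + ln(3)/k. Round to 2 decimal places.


At P = 0.75: 0.75 = 1/(1 + e^(-k*(x-x0)))
Solving: e^(-k*(x-x0)) = 1/3
x = x0 + ln(3)/k
ln(3) = 1.0986
x = 35 + 1.0986/1.0
= 35 + 1.0986
= 36.10


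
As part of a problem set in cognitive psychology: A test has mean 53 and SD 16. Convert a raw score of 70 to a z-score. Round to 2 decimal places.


z = (X - mu) / sigma
= (70 - 53) / 16
= 17 / 16
= 1.06


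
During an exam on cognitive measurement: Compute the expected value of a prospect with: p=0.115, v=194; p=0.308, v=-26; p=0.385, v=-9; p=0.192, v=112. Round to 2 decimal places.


EU = sum(p_i * v_i)
0.115 * 194 = 22.31
0.308 * -26 = -8.008
0.385 * -9 = -3.465
0.192 * 112 = 21.504
EU = 22.31 + -8.008 + -3.465 + 21.504
= 32.34


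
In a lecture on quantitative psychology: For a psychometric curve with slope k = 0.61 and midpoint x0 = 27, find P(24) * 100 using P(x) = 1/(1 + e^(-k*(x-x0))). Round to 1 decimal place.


P(x) = 1/(1 + e^(-0.61*(24 - 27)))
Exponent = -0.61 * -3 = 1.83
e^(1.83) = 6.233887
P = 1/(1 + 6.233887) = 0.138238
Percentage = 13.8


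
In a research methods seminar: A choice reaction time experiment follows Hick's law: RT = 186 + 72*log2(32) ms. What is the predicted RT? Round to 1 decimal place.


RT = 186 + 72 * log2(32)
log2(32) = 5.0
RT = 186 + 72 * 5.0
= 186 + 360.0
= 546.0 ms


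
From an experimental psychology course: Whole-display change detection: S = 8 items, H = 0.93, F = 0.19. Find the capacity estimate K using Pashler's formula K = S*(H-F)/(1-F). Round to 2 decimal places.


K = S * (H - F) / (1 - F)
H - F = 0.74
1 - F = 0.81
K = 8 * 0.74 / 0.81
= 7.31


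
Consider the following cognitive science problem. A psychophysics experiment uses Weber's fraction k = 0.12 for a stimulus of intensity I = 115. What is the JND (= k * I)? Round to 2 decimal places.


JND = k * I
JND = 0.12 * 115
= 13.80


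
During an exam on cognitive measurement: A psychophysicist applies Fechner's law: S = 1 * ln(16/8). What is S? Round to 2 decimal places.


S = 1 * ln(16/8)
I/I0 = 2.0
ln(2.0) = 0.6931
S = 1 * 0.6931
= 0.69


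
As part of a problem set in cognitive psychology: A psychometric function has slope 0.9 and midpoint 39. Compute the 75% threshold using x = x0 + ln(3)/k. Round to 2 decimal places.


At P = 0.75: 0.75 = 1/(1 + e^(-k*(x-x0)))
Solving: e^(-k*(x-x0)) = 1/3
x = x0 + ln(3)/k
ln(3) = 1.0986
x = 39 + 1.0986/0.9
= 39 + 1.2207
= 40.22


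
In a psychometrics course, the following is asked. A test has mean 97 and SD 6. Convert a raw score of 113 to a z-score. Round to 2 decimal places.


z = (X - mu) / sigma
= (113 - 97) / 6
= 16 / 6
= 2.67


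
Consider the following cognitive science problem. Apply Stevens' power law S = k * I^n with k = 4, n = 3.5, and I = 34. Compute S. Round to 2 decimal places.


S = 4 * 34^3.5
34^3.5 = 229179.7333
S = 4 * 229179.7333
= 916718.93


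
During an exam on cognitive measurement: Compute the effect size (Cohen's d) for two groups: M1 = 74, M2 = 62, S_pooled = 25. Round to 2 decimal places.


Cohen's d = (M1 - M2) / S_pooled
= (74 - 62) / 25
= 12 / 25
= 0.48


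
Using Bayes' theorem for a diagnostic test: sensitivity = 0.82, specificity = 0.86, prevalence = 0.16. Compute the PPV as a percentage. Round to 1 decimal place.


PPV = (sens * prev) / (sens * prev + (1-spec) * (1-prev))
Numerator = 0.82 * 0.16 = 0.1312
P(positive and no disease) = (1 - spec) * (1 - prev) = (1 - 0.86) * (1 - 0.16) = 0.1176
Denominator = 0.1312 + 0.1176 = 0.2488
PPV = 0.1312 / 0.2488 = 0.527331
As percentage = 52.7


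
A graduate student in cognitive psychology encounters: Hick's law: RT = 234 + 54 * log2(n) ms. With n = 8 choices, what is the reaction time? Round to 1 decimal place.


RT = 234 + 54 * log2(8)
log2(8) = 3.0
RT = 234 + 54 * 3.0
= 234 + 162.0
= 396.0 ms


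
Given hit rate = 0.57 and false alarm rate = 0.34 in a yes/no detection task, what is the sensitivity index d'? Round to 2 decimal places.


d' = z(HR) - z(FAR)
z(0.57) = 0.1764
z(0.34) = -0.4125
d' = 0.1764 - -0.4125
= 0.59


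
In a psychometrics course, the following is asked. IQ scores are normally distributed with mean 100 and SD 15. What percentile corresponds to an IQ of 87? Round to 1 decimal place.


z = (IQ - mean) / SD
z = (87 - 100) / 15 = -0.8667
Percentile = Phi(-0.8667) * 100
Phi(-0.8667) = 0.193053
= 19.3


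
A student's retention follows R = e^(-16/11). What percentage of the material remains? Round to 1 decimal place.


R = e^(-t/S)
-t/S = -16/11 = -1.454545
R = e^(-1.454545) = 0.233507
Percentage = 0.233507 * 100
= 23.4


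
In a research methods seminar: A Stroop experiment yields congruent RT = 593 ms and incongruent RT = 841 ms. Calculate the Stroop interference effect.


Stroop effect = RT(incongruent) - RT(congruent)
= 841 - 593
= 248 ms


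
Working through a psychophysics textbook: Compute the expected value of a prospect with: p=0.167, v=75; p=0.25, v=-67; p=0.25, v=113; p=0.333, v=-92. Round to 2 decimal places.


EU = sum(p_i * v_i)
0.167 * 75 = 12.525
0.25 * -67 = -16.75
0.25 * 113 = 28.25
0.333 * -92 = -30.636
EU = 12.525 + -16.75 + 28.25 + -30.636
= -6.61


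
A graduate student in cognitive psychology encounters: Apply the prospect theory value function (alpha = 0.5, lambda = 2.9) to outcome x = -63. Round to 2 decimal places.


Since x = -63 < 0, use v(x) = -lambda*(-x)^alpha
(-x) = 63
63^0.5 = 7.9373
v(-63) = -2.9 * 7.9373
= -23.02


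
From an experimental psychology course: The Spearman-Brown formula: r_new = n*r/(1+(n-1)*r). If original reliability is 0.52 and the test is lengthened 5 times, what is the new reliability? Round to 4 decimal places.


r_new = n*r / (1 + (n-1)*r)
Numerator = 5 * 0.52 = 2.6
Denominator = 1 + 4 * 0.52 = 3.08
r_new = 2.6 / 3.08
= 0.8442


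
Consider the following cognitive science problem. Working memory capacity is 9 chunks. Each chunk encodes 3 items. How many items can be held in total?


Total items = chunks * items_per_chunk
= 9 * 3
= 27


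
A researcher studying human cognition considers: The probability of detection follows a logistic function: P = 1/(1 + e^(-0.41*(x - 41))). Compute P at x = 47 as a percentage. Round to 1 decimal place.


P(x) = 1/(1 + e^(-0.41*(47 - 41)))
Exponent = -0.41 * 6 = -2.46
e^(-2.46) = 0.085435
P = 1/(1 + 0.085435) = 0.92129
Percentage = 92.1


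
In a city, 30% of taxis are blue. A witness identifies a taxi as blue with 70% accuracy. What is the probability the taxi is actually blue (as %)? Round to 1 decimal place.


P(blue | says blue) = P(says blue | blue)*P(blue) / [P(says blue | blue)*P(blue) + P(says blue | not blue)*P(not blue)]
Numerator = 0.7 * 0.3 = 0.21
False identification = 0.3 * 0.7 = 0.21
P = 0.21 / (0.21 + 0.21)
= 0.21 / 0.42
As percentage = 50.0


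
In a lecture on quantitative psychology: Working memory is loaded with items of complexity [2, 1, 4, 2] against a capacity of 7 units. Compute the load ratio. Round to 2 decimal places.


Total complexity = 2 + 1 + 4 + 2 = 9
Load = total / capacity = 9 / 7
= 1.29


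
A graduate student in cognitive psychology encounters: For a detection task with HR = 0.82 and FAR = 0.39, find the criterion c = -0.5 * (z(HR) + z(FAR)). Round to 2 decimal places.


c = -0.5 * (z(HR) + z(FAR))
z(0.82) = 0.9154
z(0.39) = -0.2793
c = -0.5 * (0.9154 + -0.2793)
= -0.5 * 0.6361
= -0.32


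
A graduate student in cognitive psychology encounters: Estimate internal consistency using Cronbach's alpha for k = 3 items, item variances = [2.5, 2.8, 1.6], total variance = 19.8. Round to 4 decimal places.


alpha = (k/(k-1)) * (1 - sum(s_i^2)/s_total^2)
sum(item variances) = 6.9
k/(k-1) = 3/2 = 1.5
1 - 6.9/19.8 = 1 - 0.348485 = 0.651515
alpha = 1.5 * 0.651515
= 0.9773


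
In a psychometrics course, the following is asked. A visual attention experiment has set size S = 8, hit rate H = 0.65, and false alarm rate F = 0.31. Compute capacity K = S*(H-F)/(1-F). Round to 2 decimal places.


K = S * (H - F) / (1 - F)
H - F = 0.34
1 - F = 0.69
K = 8 * 0.34 / 0.69
= 3.94


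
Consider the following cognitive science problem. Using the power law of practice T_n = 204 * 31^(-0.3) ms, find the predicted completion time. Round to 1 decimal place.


T_n = 204 * 31^(-0.3)
31^(-0.3) = 0.356937
T_n = 204 * 0.356937
= 72.8 ms


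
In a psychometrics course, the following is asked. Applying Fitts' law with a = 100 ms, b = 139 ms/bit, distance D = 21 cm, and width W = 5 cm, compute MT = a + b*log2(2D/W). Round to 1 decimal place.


MT = 100 + 139 * log2(2*21/5)
2D/W = 8.4
log2(8.4) = 3.0704
MT = 100 + 139 * 3.0704
= 526.8 ms


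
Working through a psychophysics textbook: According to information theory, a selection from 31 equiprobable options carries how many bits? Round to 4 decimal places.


H = log2(n)
H = log2(31)
= 4.9542


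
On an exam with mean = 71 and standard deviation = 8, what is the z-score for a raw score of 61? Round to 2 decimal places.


z = (X - mu) / sigma
= (61 - 71) / 8
= -10 / 8
= -1.25


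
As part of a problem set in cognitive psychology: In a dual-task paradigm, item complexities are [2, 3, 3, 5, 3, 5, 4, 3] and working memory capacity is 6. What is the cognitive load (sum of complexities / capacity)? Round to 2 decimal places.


Total complexity = 2 + 3 + 3 + 5 + 3 + 5 + 4 + 3 = 28
Load = total / capacity = 28 / 6
= 4.67


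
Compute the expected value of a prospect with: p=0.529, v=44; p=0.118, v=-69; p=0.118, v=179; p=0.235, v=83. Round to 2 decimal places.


EU = sum(p_i * v_i)
0.529 * 44 = 23.276
0.118 * -69 = -8.142
0.118 * 179 = 21.122
0.235 * 83 = 19.505
EU = 23.276 + -8.142 + 21.122 + 19.505
= 55.76


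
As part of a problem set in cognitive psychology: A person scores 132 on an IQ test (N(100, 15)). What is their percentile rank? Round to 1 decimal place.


z = (IQ - mean) / SD
z = (132 - 100) / 15 = 2.1333
Percentile = Phi(2.1333) * 100
Phi(2.1333) = 0.98355
= 98.4


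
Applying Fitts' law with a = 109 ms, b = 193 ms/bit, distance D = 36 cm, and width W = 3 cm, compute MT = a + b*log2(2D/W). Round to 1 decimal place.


MT = 109 + 193 * log2(2*36/3)
2D/W = 24.0
log2(24.0) = 4.585
MT = 109 + 193 * 4.585
= 993.9 ms


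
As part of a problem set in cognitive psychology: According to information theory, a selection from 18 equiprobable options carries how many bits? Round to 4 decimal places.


H = log2(n)
H = log2(18)
= 4.1699


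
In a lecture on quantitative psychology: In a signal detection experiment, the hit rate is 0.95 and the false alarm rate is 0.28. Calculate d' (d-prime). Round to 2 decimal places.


d' = z(HR) - z(FAR)
z(0.95) = 1.6449
z(0.28) = -0.5828
d' = 1.6449 - -0.5828
= 2.23


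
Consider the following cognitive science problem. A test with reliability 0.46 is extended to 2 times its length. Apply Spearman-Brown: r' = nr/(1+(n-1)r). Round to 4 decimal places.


r_new = n*r / (1 + (n-1)*r)
Numerator = 2 * 0.46 = 0.92
Denominator = 1 + 1 * 0.46 = 1.46
r_new = 0.92 / 1.46
= 0.6301


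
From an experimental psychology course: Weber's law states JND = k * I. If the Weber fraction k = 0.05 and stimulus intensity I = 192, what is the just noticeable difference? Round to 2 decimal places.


JND = k * I
JND = 0.05 * 192
= 9.60


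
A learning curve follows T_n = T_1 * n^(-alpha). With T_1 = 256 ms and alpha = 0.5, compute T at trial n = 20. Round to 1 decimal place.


T_n = 256 * 20^(-0.5)
20^(-0.5) = 0.223607
T_n = 256 * 0.223607
= 57.2 ms


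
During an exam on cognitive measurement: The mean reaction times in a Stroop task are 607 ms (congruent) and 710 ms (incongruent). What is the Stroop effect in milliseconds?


Stroop effect = RT(incongruent) - RT(congruent)
= 710 - 607
= 103 ms


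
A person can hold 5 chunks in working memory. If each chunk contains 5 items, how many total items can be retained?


Total items = chunks * items_per_chunk
= 5 * 5
= 25


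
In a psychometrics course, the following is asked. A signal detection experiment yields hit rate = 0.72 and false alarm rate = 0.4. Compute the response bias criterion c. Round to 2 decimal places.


c = -0.5 * (z(HR) + z(FAR))
z(0.72) = 0.5828
z(0.4) = -0.2533
c = -0.5 * (0.5828 + -0.2533)
= -0.5 * 0.3295
= -0.16


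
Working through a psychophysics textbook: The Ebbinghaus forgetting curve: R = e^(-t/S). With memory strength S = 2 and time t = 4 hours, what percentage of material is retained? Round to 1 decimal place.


R = e^(-t/S)
-t/S = -4/2 = -2.0
R = e^(-2.0) = 0.135335
Percentage = 0.135335 * 100
= 13.5


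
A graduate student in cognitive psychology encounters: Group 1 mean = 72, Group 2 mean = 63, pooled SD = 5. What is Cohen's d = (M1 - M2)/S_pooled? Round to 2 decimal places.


Cohen's d = (M1 - M2) / S_pooled
= (72 - 63) / 5
= 9 / 5
= 1.80


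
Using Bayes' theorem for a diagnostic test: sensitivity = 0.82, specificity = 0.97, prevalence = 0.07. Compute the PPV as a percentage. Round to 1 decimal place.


PPV = (sens * prev) / (sens * prev + (1-spec) * (1-prev))
Numerator = 0.82 * 0.07 = 0.0574
P(positive and no disease) = (1 - spec) * (1 - prev) = (1 - 0.97) * (1 - 0.07) = 0.0279
Denominator = 0.0574 + 0.0279 = 0.0853
PPV = 0.0574 / 0.0853 = 0.672919
As percentage = 67.3


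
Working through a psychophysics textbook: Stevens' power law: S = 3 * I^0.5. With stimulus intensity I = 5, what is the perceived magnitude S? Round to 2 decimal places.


S = 3 * 5^0.5
5^0.5 = 2.2361
S = 3 * 2.2361
= 6.71


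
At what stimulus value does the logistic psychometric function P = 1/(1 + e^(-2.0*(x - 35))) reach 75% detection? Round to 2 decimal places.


At P = 0.75: 0.75 = 1/(1 + e^(-k*(x-x0)))
Solving: e^(-k*(x-x0)) = 1/3
x = x0 + ln(3)/k
ln(3) = 1.0986
x = 35 + 1.0986/2.0
= 35 + 0.5493
= 35.55


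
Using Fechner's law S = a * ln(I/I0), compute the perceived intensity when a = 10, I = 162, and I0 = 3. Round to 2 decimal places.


S = 10 * ln(162/3)
I/I0 = 54.0
ln(54.0) = 3.989
S = 10 * 3.989
= 39.89


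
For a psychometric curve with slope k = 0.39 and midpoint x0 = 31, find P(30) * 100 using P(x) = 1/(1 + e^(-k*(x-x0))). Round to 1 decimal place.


P(x) = 1/(1 + e^(-0.39*(30 - 31)))
Exponent = -0.39 * -1 = 0.39
e^(0.39) = 1.476981
P = 1/(1 + 1.476981) = 0.403717
Percentage = 40.4


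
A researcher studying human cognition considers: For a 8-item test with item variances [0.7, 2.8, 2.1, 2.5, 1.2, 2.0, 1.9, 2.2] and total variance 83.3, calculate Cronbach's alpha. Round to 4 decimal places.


alpha = (k/(k-1)) * (1 - sum(s_i^2)/s_total^2)
sum(item variances) = 15.4
k/(k-1) = 8/7 = 1.142857
1 - 15.4/83.3 = 1 - 0.184874 = 0.815126
alpha = 1.142857 * 0.815126
= 0.9316


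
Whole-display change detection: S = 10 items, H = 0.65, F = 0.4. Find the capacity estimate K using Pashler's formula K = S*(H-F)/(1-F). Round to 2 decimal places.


K = S * (H - F) / (1 - F)
H - F = 0.25
1 - F = 0.6
K = 10 * 0.25 / 0.6
= 4.17


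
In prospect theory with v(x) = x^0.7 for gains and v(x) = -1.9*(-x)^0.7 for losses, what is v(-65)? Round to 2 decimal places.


Since x = -65 < 0, use v(x) = -lambda*(-x)^alpha
(-x) = 65
65^0.7 = 18.5797
v(-65) = -1.9 * 18.5797
= -35.30


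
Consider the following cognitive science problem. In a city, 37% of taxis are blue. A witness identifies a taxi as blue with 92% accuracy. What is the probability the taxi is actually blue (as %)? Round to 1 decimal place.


P(blue | says blue) = P(says blue | blue)*P(blue) / [P(says blue | blue)*P(blue) + P(says blue | not blue)*P(not blue)]
Numerator = 0.92 * 0.37 = 0.3404
False identification = 0.08 * 0.63 = 0.0504
P = 0.3404 / (0.3404 + 0.0504)
= 0.3404 / 0.3908
As percentage = 87.1


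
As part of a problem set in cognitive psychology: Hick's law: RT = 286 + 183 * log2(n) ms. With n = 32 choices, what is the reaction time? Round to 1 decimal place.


RT = 286 + 183 * log2(32)
log2(32) = 5.0
RT = 286 + 183 * 5.0
= 286 + 915.0
= 1201.0 ms


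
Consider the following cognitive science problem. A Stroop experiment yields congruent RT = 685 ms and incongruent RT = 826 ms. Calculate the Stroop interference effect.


Stroop effect = RT(incongruent) - RT(congruent)
= 826 - 685
= 141 ms


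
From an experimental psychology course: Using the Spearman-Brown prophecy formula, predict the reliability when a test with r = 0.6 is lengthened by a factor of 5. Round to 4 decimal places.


r_new = n*r / (1 + (n-1)*r)
Numerator = 5 * 0.6 = 3.0
Denominator = 1 + 4 * 0.6 = 3.4
r_new = 3.0 / 3.4
= 0.8824


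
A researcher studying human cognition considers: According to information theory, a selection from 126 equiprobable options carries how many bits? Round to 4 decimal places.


H = log2(n)
H = log2(126)
= 6.9773


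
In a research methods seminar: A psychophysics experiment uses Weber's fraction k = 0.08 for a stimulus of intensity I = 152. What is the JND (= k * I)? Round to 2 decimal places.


JND = k * I
JND = 0.08 * 152
= 12.16


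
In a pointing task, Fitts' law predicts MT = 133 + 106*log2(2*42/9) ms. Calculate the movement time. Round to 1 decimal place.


MT = 133 + 106 * log2(2*42/9)
2D/W = 9.333333
log2(9.333333) = 3.2224
MT = 133 + 106 * 3.2224
= 474.6 ms


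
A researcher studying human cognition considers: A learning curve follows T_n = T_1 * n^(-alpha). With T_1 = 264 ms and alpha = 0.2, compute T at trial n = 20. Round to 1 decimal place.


T_n = 264 * 20^(-0.2)
20^(-0.2) = 0.54928
T_n = 264 * 0.54928
= 145.0 ms


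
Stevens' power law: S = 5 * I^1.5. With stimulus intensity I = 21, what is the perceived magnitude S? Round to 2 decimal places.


S = 5 * 21^1.5
21^1.5 = 96.2341
S = 5 * 96.2341
= 481.17


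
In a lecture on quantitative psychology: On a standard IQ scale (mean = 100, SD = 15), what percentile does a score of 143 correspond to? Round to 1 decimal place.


z = (IQ - mean) / SD
z = (143 - 100) / 15 = 2.8667
Percentile = Phi(2.8667) * 100
Phi(2.8667) = 0.997926
= 99.8


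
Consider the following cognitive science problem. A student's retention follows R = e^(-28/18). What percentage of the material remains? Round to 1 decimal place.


R = e^(-t/S)
-t/S = -28/18 = -1.555556
R = e^(-1.555556) = 0.211072
Percentage = 0.211072 * 100
= 21.1


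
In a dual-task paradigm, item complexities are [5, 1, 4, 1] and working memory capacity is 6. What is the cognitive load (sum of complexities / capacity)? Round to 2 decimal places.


Total complexity = 5 + 1 + 4 + 1 = 11
Load = total / capacity = 11 / 6
= 1.83


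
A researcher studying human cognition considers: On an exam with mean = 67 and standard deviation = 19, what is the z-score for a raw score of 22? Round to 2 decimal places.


z = (X - mu) / sigma
= (22 - 67) / 19
= -45 / 19
= -2.37


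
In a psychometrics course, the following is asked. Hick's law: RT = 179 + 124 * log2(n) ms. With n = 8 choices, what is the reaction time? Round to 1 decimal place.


RT = 179 + 124 * log2(8)
log2(8) = 3.0
RT = 179 + 124 * 3.0
= 179 + 372.0
= 551.0 ms


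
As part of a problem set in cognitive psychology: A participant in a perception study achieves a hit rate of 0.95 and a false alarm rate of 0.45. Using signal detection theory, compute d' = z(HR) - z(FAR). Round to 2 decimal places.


d' = z(HR) - z(FAR)
z(0.95) = 1.6449
z(0.45) = -0.1257
d' = 1.6449 - -0.1257
= 1.77


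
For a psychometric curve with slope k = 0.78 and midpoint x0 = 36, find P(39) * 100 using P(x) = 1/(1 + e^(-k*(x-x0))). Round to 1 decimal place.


P(x) = 1/(1 + e^(-0.78*(39 - 36)))
Exponent = -0.78 * 3 = -2.34
e^(-2.34) = 0.096328
P = 1/(1 + 0.096328) = 0.912136
Percentage = 91.2


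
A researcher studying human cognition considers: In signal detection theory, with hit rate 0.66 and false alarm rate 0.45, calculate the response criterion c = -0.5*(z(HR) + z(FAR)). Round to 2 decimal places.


c = -0.5 * (z(HR) + z(FAR))
z(0.66) = 0.4125
z(0.45) = -0.1257
c = -0.5 * (0.4125 + -0.1257)
= -0.5 * 0.2868
= -0.14


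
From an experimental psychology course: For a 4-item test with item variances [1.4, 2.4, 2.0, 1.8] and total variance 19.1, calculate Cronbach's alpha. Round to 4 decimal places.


alpha = (k/(k-1)) * (1 - sum(s_i^2)/s_total^2)
sum(item variances) = 7.6
k/(k-1) = 4/3 = 1.333333
1 - 7.6/19.1 = 1 - 0.397906 = 0.602094
alpha = 1.333333 * 0.602094
= 0.8028


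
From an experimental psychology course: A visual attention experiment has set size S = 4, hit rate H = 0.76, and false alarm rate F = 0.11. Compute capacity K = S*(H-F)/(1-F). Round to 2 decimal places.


K = S * (H - F) / (1 - F)
H - F = 0.65
1 - F = 0.89
K = 4 * 0.65 / 0.89
= 2.92


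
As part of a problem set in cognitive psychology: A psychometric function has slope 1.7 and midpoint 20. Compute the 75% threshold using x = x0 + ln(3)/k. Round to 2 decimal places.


At P = 0.75: 0.75 = 1/(1 + e^(-k*(x-x0)))
Solving: e^(-k*(x-x0)) = 1/3
x = x0 + ln(3)/k
ln(3) = 1.0986
x = 20 + 1.0986/1.7
= 20 + 0.6462
= 20.65


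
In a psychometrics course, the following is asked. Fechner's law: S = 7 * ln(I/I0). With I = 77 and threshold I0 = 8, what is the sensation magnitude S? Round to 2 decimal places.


S = 7 * ln(77/8)
I/I0 = 9.625
ln(9.625) = 2.2644
S = 7 * 2.2644
= 15.85


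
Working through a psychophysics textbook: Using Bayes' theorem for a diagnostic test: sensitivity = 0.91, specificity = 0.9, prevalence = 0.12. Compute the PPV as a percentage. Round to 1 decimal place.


PPV = (sens * prev) / (sens * prev + (1-spec) * (1-prev))
Numerator = 0.91 * 0.12 = 0.1092
P(positive and no disease) = (1 - spec) * (1 - prev) = (1 - 0.9) * (1 - 0.12) = 0.088
Denominator = 0.1092 + 0.088 = 0.1972
PPV = 0.1092 / 0.1972 = 0.553753
As percentage = 55.4


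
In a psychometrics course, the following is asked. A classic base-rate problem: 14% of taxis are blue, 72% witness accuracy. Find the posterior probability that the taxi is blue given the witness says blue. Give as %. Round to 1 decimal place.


P(blue | says blue) = P(says blue | blue)*P(blue) / [P(says blue | blue)*P(blue) + P(says blue | not blue)*P(not blue)]
Numerator = 0.72 * 0.14 = 0.1008
False identification = 0.28 * 0.86 = 0.2408
P = 0.1008 / (0.1008 + 0.2408)
= 0.1008 / 0.3416
As percentage = 29.5


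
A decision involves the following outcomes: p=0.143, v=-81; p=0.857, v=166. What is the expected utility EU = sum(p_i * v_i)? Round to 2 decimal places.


EU = sum(p_i * v_i)
0.143 * -81 = -11.583
0.857 * 166 = 142.262
EU = -11.583 + 142.262
= 130.68


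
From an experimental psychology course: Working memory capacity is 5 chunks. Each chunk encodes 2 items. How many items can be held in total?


Total items = chunks * items_per_chunk
= 5 * 2
= 10


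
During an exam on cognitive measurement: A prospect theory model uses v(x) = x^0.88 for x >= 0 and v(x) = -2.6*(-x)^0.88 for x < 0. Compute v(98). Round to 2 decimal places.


Since x = 98 >= 0, use v(x) = x^0.88
98^0.88 = 56.53
v(98) = 56.53


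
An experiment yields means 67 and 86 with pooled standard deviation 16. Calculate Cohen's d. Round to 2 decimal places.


Cohen's d = (M1 - M2) / S_pooled
= (67 - 86) / 16
= -19 / 16
= -1.19


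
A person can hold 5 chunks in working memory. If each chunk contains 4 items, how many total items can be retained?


Total items = chunks * items_per_chunk
= 5 * 4
= 20


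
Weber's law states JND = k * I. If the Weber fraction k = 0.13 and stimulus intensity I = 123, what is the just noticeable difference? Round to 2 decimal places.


JND = k * I
JND = 0.13 * 123
= 15.99


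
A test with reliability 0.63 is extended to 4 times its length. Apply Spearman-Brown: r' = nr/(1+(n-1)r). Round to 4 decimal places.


r_new = n*r / (1 + (n-1)*r)
Numerator = 4 * 0.63 = 2.52
Denominator = 1 + 3 * 0.63 = 2.89
r_new = 2.52 / 2.89
= 0.8720


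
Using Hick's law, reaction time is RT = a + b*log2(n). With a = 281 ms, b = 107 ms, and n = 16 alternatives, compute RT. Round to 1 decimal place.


RT = 281 + 107 * log2(16)
log2(16) = 4.0
RT = 281 + 107 * 4.0
= 281 + 428.0
= 709.0 ms


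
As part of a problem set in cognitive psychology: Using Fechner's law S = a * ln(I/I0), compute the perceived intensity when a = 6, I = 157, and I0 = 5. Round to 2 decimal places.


S = 6 * ln(157/5)
I/I0 = 31.4
ln(31.4) = 3.4468
S = 6 * 3.4468
= 20.68


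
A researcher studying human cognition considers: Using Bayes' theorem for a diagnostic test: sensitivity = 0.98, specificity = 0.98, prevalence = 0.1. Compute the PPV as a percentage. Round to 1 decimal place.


PPV = (sens * prev) / (sens * prev + (1-spec) * (1-prev))
Numerator = 0.98 * 0.1 = 0.098
P(positive and no disease) = (1 - spec) * (1 - prev) = (1 - 0.98) * (1 - 0.1) = 0.018
Denominator = 0.098 + 0.018 = 0.116
PPV = 0.098 / 0.116 = 0.844828
As percentage = 84.5


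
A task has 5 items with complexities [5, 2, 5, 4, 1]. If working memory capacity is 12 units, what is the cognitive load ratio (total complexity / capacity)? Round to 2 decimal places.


Total complexity = 5 + 2 + 5 + 4 + 1 = 17
Load = total / capacity = 17 / 12
= 1.42


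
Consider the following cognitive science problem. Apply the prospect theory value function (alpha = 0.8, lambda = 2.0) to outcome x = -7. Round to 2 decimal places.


Since x = -7 < 0, use v(x) = -lambda*(-x)^alpha
(-x) = 7
7^0.8 = 4.7433
v(-7) = -2.0 * 4.7433
= -9.49


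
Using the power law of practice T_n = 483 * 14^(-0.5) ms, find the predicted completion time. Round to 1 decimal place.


T_n = 483 * 14^(-0.5)
14^(-0.5) = 0.267261
T_n = 483 * 0.267261
= 129.1 ms


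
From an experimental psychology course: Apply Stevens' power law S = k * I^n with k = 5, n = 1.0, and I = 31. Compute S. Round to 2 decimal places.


S = 5 * 31^1.0
31^1.0 = 31.0
S = 5 * 31.0
= 155.00


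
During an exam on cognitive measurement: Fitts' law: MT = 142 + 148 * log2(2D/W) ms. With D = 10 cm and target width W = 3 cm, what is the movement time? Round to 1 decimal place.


MT = 142 + 148 * log2(2*10/3)
2D/W = 6.666667
log2(6.666667) = 2.737
MT = 142 + 148 * 2.737
= 547.1 ms


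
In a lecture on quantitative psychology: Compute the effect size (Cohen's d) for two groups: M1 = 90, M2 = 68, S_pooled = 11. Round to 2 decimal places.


Cohen's d = (M1 - M2) / S_pooled
= (90 - 68) / 11
= 22 / 11
= 2.00


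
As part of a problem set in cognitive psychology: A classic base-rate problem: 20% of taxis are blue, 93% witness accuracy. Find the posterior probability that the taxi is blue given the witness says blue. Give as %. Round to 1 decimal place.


P(blue | says blue) = P(says blue | blue)*P(blue) / [P(says blue | blue)*P(blue) + P(says blue | not blue)*P(not blue)]
Numerator = 0.93 * 0.2 = 0.186
False identification = 0.07 * 0.8 = 0.056
P = 0.186 / (0.186 + 0.056)
= 0.186 / 0.242
As percentage = 76.9


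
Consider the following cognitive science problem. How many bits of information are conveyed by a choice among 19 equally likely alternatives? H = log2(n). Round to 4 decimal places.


H = log2(n)
H = log2(19)
= 4.2479


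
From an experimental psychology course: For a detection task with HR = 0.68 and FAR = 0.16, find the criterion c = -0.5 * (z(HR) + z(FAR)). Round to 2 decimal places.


c = -0.5 * (z(HR) + z(FAR))
z(0.68) = 0.4677
z(0.16) = -0.9945
c = -0.5 * (0.4677 + -0.9945)
= -0.5 * -0.5268
= 0.26


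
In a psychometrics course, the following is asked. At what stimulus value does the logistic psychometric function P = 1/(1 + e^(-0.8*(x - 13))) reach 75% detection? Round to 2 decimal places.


At P = 0.75: 0.75 = 1/(1 + e^(-k*(x-x0)))
Solving: e^(-k*(x-x0)) = 1/3
x = x0 + ln(3)/k
ln(3) = 1.0986
x = 13 + 1.0986/0.8
= 13 + 1.3732
= 14.37


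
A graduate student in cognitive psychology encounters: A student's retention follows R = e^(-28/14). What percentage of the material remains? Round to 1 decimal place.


R = e^(-t/S)
-t/S = -28/14 = -2.0
R = e^(-2.0) = 0.135335
Percentage = 0.135335 * 100
= 13.5


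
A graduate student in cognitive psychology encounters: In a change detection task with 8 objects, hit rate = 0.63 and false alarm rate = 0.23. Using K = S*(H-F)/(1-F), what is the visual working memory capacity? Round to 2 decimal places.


K = S * (H - F) / (1 - F)
H - F = 0.4
1 - F = 0.77
K = 8 * 0.4 / 0.77
= 4.16


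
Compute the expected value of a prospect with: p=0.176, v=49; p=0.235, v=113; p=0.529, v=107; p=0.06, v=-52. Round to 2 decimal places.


EU = sum(p_i * v_i)
0.176 * 49 = 8.624
0.235 * 113 = 26.555
0.529 * 107 = 56.603
0.06 * -52 = -3.12
EU = 8.624 + 26.555 + 56.603 + -3.12
= 88.66


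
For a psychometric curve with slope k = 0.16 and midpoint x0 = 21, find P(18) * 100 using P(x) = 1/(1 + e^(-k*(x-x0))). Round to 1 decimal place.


P(x) = 1/(1 + e^(-0.16*(18 - 21)))
Exponent = -0.16 * -3 = 0.48
e^(0.48) = 1.616074
P = 1/(1 + 1.616074) = 0.382252
Percentage = 38.2


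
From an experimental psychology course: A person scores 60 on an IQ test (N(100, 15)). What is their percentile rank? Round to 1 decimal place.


z = (IQ - mean) / SD
z = (60 - 100) / 15 = -2.6667
Percentile = Phi(-2.6667) * 100
Phi(-2.6667) = 0.00383
= 0.4


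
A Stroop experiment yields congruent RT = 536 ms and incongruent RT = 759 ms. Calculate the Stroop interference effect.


Stroop effect = RT(incongruent) - RT(congruent)
= 759 - 536
= 223 ms


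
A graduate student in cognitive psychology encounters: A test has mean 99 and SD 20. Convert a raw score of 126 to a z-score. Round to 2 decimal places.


z = (X - mu) / sigma
= (126 - 99) / 20
= 27 / 20
= 1.35


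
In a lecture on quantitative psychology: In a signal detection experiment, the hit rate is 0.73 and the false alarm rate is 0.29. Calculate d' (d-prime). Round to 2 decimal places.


d' = z(HR) - z(FAR)
z(0.73) = 0.6128
z(0.29) = -0.5534
d' = 0.6128 - -0.5534
= 1.17


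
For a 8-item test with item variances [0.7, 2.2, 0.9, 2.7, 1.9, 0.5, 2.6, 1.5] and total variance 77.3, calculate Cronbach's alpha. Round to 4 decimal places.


alpha = (k/(k-1)) * (1 - sum(s_i^2)/s_total^2)
sum(item variances) = 13.0
k/(k-1) = 8/7 = 1.142857
1 - 13.0/77.3 = 1 - 0.168176 = 0.831824
alpha = 1.142857 * 0.831824
= 0.9507


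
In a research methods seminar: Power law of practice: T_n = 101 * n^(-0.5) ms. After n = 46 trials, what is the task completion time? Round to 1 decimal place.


T_n = 101 * 46^(-0.5)
46^(-0.5) = 0.147442
T_n = 101 * 0.147442
= 14.9 ms


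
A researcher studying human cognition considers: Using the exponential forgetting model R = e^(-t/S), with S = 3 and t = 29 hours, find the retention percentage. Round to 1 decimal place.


R = e^(-t/S)
-t/S = -29/3 = -9.666667
R = e^(-9.666667) = 6.3e-05
Percentage = 6.3e-05 * 100
= 0.0


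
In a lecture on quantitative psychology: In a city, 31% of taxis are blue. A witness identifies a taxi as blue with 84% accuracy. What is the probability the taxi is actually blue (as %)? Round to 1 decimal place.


P(blue | says blue) = P(says blue | blue)*P(blue) / [P(says blue | blue)*P(blue) + P(says blue | not blue)*P(not blue)]
Numerator = 0.84 * 0.31 = 0.2604
False identification = 0.16 * 0.69 = 0.1104
P = 0.2604 / (0.2604 + 0.1104)
= 0.2604 / 0.3708
As percentage = 70.2


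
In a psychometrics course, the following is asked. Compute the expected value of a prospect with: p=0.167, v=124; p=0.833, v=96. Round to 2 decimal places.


EU = sum(p_i * v_i)
0.167 * 124 = 20.708
0.833 * 96 = 79.968
EU = 20.708 + 79.968
= 100.68


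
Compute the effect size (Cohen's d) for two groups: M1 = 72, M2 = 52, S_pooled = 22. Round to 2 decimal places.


Cohen's d = (M1 - M2) / S_pooled
= (72 - 52) / 22
= 20 / 22
= 0.91


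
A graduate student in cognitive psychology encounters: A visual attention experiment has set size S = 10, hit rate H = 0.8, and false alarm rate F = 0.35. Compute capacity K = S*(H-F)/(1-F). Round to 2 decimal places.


K = S * (H - F) / (1 - F)
H - F = 0.45
1 - F = 0.65
K = 10 * 0.45 / 0.65
= 6.92


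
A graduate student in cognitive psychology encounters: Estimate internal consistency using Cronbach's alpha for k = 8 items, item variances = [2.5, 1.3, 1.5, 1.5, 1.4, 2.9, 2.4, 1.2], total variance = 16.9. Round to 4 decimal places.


alpha = (k/(k-1)) * (1 - sum(s_i^2)/s_total^2)
sum(item variances) = 14.7
k/(k-1) = 8/7 = 1.142857
1 - 14.7/16.9 = 1 - 0.869822 = 0.130178
alpha = 1.142857 * 0.130178
= 0.1488


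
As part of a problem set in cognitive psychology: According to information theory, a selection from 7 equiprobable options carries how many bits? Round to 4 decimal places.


H = log2(n)
H = log2(7)
= 2.8074


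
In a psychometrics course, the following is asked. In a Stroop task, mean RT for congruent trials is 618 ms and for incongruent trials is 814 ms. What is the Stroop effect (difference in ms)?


Stroop effect = RT(incongruent) - RT(congruent)
= 814 - 618
= 196 ms


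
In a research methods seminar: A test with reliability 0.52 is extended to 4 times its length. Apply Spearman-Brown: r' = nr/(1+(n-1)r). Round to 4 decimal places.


r_new = n*r / (1 + (n-1)*r)
Numerator = 4 * 0.52 = 2.08
Denominator = 1 + 3 * 0.52 = 2.56
r_new = 2.08 / 2.56
= 0.8125


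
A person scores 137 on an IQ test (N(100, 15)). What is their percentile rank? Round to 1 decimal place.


z = (IQ - mean) / SD
z = (137 - 100) / 15 = 2.4667
Percentile = Phi(2.4667) * 100
Phi(2.4667) = 0.993182
= 99.3


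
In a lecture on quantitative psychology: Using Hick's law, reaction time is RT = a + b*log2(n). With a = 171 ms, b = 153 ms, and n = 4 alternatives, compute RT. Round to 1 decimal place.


RT = 171 + 153 * log2(4)
log2(4) = 2.0
RT = 171 + 153 * 2.0
= 171 + 306.0
= 477.0 ms


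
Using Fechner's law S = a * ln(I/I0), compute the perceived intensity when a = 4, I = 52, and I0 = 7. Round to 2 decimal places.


S = 4 * ln(52/7)
I/I0 = 7.428571
ln(7.428571) = 2.0053
S = 4 * 2.0053
= 8.02


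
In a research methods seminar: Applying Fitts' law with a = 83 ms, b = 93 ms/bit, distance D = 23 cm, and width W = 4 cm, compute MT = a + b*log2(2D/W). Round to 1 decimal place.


MT = 83 + 93 * log2(2*23/4)
2D/W = 11.5
log2(11.5) = 3.5236
MT = 83 + 93 * 3.5236
= 410.7 ms


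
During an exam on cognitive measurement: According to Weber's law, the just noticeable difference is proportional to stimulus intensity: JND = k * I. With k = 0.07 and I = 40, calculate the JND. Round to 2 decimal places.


JND = k * I
JND = 0.07 * 40
= 2.80


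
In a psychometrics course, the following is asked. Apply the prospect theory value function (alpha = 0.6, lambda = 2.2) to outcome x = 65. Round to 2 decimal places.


Since x = 65 >= 0, use v(x) = x^0.6
65^0.6 = 12.2391
v(65) = 12.24


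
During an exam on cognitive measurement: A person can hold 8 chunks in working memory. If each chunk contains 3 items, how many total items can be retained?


Total items = chunks * items_per_chunk
= 8 * 3
= 24


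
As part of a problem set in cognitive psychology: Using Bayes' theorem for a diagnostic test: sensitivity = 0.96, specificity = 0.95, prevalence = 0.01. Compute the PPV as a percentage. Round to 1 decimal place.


PPV = (sens * prev) / (sens * prev + (1-spec) * (1-prev))
Numerator = 0.96 * 0.01 = 0.0096
P(positive and no disease) = (1 - spec) * (1 - prev) = (1 - 0.95) * (1 - 0.01) = 0.0495
Denominator = 0.0096 + 0.0495 = 0.0591
PPV = 0.0096 / 0.0591 = 0.162437
As percentage = 16.2


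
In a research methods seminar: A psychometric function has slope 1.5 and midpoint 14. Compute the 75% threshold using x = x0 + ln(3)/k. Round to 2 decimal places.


At P = 0.75: 0.75 = 1/(1 + e^(-k*(x-x0)))
Solving: e^(-k*(x-x0)) = 1/3
x = x0 + ln(3)/k
ln(3) = 1.0986
x = 14 + 1.0986/1.5
= 14 + 0.7324
= 14.73


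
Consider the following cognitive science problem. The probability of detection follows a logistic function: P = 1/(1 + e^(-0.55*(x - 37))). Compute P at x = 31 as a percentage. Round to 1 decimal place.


P(x) = 1/(1 + e^(-0.55*(31 - 37)))
Exponent = -0.55 * -6 = 3.3
e^(3.3) = 27.112639
P = 1/(1 + 27.112639) = 0.035571
Percentage = 3.6


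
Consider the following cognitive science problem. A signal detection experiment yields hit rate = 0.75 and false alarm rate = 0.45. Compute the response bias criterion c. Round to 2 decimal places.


c = -0.5 * (z(HR) + z(FAR))
z(0.75) = 0.6745
z(0.45) = -0.1257
c = -0.5 * (0.6745 + -0.1257)
= -0.5 * 0.5488
= -0.27


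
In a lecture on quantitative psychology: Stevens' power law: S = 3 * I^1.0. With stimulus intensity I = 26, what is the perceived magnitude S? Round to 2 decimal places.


S = 3 * 26^1.0
26^1.0 = 26.0
S = 3 * 26.0
= 78.00


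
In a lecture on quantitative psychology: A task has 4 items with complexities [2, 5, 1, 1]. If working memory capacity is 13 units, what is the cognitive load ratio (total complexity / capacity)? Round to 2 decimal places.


Total complexity = 2 + 5 + 1 + 1 = 9
Load = total / capacity = 9 / 13
= 0.69


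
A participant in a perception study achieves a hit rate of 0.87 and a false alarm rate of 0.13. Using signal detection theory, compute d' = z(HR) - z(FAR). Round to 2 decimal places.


d' = z(HR) - z(FAR)
z(0.87) = 1.1264
z(0.13) = -1.1264
d' = 1.1264 - -1.1264
= 2.25


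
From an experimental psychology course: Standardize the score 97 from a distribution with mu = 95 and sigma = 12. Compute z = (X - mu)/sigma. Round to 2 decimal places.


z = (X - mu) / sigma
= (97 - 95) / 12
= 2 / 12
= 0.17


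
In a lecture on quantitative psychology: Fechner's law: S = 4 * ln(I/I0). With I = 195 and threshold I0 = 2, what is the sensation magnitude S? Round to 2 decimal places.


S = 4 * ln(195/2)
I/I0 = 97.5
ln(97.5) = 4.5799
S = 4 * 4.5799
= 18.32


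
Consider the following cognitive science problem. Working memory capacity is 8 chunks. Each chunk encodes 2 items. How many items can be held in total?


Total items = chunks * items_per_chunk
= 8 * 2
= 16
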